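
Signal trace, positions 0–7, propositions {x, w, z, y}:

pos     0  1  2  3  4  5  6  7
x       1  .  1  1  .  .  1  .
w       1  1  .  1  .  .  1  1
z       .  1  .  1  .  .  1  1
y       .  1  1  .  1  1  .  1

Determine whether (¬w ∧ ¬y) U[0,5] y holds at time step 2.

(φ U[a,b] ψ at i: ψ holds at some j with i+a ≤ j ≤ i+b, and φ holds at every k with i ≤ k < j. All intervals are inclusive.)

Holds

Need some j in [2,7] with y, and (¬w ∧ ¬y) at every k in [2,j-1].
  j=2: y holds; no prefix to check → satisfied.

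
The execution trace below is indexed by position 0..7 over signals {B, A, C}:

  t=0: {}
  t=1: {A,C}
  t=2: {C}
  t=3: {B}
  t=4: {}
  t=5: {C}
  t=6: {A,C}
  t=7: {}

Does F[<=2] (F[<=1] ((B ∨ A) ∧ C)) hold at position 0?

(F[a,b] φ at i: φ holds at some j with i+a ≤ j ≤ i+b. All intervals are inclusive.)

Check F[<=1] ((B ∨ A) ∧ C) at each j in [0,2]:
  j=0: holds (witness at 1)
  j=1: holds (witness at 1)
  j=2: fails (none in [2,3])
Found at j=0 → formula holds.

Yes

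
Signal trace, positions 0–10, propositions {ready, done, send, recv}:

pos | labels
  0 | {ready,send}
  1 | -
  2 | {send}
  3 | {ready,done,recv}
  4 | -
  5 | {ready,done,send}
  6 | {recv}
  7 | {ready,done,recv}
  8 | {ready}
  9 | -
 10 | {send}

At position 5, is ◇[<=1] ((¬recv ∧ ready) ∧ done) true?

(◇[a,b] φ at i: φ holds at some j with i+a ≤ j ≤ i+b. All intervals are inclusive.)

Check ((¬recv ∧ ready) ∧ done) at each j in [5,6]:
  j=5: true
  j=6: false
Found at j=5 → formula holds.

Yes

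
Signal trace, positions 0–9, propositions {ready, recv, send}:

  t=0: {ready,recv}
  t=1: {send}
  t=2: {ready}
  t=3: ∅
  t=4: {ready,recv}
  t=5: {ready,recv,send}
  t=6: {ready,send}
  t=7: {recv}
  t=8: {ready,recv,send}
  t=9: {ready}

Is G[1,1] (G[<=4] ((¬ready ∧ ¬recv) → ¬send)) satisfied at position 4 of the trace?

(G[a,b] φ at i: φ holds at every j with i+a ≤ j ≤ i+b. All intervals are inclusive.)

Check G[<=4] ((¬ready ∧ ¬recv) → ¬send) at every j in [5,5]:
  j=5: holds on [5,9]
All positions satisfy it → formula holds.

Holds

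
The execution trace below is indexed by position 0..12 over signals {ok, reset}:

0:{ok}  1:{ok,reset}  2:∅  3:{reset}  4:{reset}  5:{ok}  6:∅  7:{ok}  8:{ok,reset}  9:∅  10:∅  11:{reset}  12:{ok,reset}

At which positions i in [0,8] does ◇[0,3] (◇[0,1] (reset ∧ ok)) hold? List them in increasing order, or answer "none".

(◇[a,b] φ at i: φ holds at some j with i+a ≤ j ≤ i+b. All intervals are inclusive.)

Evaluate at each i in [0,8]:
  i=0: ✓ (witness j=0)
  i=1: ✓ (witness j=1)
  i=2: ✗ (none in [2,5])
  i=3: ✗ (none in [3,6])
  i=4: ✓ (witness j=7)
  i=5: ✓ (witness j=7)
  i=6: ✓ (witness j=7)
  i=7: ✓ (witness j=7)
  i=8: ✓ (witness j=8)

0, 1, 4, 5, 6, 7, 8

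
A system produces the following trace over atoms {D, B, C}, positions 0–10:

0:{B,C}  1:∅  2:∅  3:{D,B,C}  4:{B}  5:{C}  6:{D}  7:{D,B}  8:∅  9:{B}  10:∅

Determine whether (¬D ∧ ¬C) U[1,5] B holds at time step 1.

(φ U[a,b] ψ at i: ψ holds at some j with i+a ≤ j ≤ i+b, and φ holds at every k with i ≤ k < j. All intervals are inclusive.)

Need some j in [2,6] with B, and (¬D ∧ ¬C) at every k in [1,j-1].
  j=2: B false.
  j=3: B holds; (¬D ∧ ¬C) holds at every k in [1,2] → satisfied.

Holds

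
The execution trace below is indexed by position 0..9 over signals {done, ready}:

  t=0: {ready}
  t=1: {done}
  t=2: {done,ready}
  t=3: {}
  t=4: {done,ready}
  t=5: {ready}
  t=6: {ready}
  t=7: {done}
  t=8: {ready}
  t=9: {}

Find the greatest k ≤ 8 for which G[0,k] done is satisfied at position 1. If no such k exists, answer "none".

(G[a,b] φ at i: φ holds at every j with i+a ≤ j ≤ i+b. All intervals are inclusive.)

1

done must hold from j=1 onward; find where it first fails.
  j=1: holds
  j=2: holds
  j=3: fails
Holds on [1,2], so largest k = 1.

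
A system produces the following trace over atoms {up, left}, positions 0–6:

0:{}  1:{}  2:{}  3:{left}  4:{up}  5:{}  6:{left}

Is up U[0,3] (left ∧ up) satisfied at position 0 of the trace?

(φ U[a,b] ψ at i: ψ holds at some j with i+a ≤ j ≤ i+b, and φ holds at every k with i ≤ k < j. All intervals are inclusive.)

Does not hold

Need some j in [0,3] with (left ∧ up), and up at every k in [0,j-1].
  j=0: (left ∧ up) false.
  j=1: (left ∧ up) false.
  j=2: (left ∧ up) false.
  j=3: (left ∧ up) false.
No j in the window works → until fails.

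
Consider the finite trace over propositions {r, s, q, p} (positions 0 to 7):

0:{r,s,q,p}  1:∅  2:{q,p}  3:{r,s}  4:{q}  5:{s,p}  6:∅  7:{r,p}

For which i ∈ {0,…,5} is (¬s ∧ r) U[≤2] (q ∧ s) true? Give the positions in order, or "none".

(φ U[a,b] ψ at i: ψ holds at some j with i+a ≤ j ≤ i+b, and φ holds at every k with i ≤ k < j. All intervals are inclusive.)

0

Evaluate at each i in [0,5]:
  i=0: ✓ (rhs at j=0)
  i=1: ✗ (no rhs in [1,3])
  i=2: ✗ (no rhs in [2,4])
  i=3: ✗ (no rhs in [3,5])
  i=4: ✗ (no rhs in [4,6])
  i=5: ✗ (no rhs in [5,7])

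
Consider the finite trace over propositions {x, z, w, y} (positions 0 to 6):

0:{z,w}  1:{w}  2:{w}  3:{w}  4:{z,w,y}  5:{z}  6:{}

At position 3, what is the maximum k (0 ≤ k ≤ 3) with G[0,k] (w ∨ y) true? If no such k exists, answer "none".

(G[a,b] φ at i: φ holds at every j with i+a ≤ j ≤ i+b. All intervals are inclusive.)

(w ∨ y) must hold from j=3 onward; find where it first fails.
  j=3: holds
  j=4: holds
  j=5: fails
Holds on [3,4], so largest k = 1.

1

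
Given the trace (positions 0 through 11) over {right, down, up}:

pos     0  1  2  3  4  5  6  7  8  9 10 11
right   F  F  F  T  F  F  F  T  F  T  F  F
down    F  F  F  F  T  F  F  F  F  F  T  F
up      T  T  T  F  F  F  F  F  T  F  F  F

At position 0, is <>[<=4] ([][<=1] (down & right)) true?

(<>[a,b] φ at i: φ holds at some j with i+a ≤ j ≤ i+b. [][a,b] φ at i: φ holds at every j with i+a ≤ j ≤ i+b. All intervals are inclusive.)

False

Check [][<=1] (down & right) at each j in [0,4]:
  j=0: fails at 0
  j=1: fails at 1
  j=2: fails at 2
  j=3: fails at 3
  j=4: fails at 4
No position in the window satisfies it → formula fails.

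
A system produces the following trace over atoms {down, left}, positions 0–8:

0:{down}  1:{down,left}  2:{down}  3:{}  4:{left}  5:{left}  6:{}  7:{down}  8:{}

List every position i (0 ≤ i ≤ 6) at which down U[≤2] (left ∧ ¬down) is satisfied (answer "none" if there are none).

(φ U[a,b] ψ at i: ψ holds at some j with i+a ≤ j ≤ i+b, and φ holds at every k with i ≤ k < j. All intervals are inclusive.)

4, 5

Evaluate at each i in [0,6]:
  i=0: ✗ (no rhs in [0,2])
  i=1: ✗ (no rhs in [1,3])
  i=2: ✗ (lhs fails at k=3 before rhs at j=4)
  i=3: ✗ (lhs fails at k=3 before rhs at j=4)
  i=4: ✓ (rhs at j=4)
  i=5: ✓ (rhs at j=5)
  i=6: ✗ (no rhs in [6,8])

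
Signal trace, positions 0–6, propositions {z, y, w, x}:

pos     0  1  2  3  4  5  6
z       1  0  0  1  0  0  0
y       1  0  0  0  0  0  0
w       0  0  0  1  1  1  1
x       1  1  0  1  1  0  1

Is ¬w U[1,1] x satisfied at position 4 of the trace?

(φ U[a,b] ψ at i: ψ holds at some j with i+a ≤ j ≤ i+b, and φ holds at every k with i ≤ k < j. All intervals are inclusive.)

Does not hold

Need some j in [5,5] with x, and ¬w at every k in [4,j-1].
  j=5: x false.
No j in the window works → until fails.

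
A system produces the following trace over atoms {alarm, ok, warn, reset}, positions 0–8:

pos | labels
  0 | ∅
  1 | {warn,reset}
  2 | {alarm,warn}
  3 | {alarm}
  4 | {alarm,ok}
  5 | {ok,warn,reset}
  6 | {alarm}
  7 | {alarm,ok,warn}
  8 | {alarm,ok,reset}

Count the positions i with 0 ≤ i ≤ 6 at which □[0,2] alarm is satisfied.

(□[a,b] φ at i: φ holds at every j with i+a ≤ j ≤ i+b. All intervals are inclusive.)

2

Evaluate at each i in [0,6]:
  i=0: ✗ (fails at j=0)
  i=1: ✗ (fails at j=1)
  i=2: ✓ (all of [2,4])
  i=3: ✗ (fails at j=5)
  i=4: ✗ (fails at j=5)
  i=5: ✗ (fails at j=5)
  i=6: ✓ (all of [6,8])
Positions where it holds: {2, 6} → 2.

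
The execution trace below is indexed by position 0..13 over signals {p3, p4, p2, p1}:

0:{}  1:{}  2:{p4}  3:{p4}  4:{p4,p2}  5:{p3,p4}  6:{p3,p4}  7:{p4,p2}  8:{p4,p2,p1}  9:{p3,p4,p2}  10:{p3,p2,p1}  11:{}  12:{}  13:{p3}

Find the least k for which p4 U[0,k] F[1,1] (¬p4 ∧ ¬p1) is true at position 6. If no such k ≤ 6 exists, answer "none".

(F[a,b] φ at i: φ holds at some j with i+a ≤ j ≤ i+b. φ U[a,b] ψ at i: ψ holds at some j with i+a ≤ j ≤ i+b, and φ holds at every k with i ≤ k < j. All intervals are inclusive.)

Need earliest j ≥ 6 with F[1,1] (¬p4 ∧ ¬p1), and p4 at every k in [6,j-1].
  j=6: rhs fails.
  j=7: rhs fails.
  j=8: rhs fails.
  j=9: rhs fails.
  j=10: rhs holds; lhs holds on [6,9]. k = 4.

4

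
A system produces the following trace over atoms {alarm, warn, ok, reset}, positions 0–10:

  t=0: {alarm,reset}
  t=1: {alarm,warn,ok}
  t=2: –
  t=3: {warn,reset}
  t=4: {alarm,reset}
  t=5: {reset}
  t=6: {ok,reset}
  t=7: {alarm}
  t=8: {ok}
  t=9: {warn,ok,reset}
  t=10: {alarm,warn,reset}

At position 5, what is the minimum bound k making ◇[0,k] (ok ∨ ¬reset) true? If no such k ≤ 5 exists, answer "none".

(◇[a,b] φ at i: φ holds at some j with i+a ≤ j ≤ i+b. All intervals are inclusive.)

1

Scan j = 5,6,… for (ok ∨ ¬reset):
  j=5: fails
  j=6: holds
First hit at j=6, so smallest k = 6-5 = 1.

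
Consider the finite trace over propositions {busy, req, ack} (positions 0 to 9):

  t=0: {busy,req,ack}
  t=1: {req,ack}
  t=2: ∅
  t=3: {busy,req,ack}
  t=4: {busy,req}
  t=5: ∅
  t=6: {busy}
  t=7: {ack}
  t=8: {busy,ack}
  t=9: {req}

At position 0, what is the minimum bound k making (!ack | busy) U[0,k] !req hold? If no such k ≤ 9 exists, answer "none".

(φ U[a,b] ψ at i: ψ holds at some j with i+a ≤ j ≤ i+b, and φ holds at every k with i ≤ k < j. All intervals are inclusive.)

Need earliest j ≥ 0 with !req, and (!ack | busy) at every k in [0,j-1].
  j=0: rhs fails.
  j=1: rhs fails.
  j=2: rhs holds but lhs fails at k=1.
  j=3: rhs fails.
  j=4: rhs fails.
  j=5: rhs holds but lhs fails at k=1.
  j=6: rhs holds but lhs fails at k=1.
  j=7: rhs holds but lhs fails at k=1.
  j=8: rhs holds but lhs fails at k=1.
  j=9: rhs fails.
No witness within the range → none.

none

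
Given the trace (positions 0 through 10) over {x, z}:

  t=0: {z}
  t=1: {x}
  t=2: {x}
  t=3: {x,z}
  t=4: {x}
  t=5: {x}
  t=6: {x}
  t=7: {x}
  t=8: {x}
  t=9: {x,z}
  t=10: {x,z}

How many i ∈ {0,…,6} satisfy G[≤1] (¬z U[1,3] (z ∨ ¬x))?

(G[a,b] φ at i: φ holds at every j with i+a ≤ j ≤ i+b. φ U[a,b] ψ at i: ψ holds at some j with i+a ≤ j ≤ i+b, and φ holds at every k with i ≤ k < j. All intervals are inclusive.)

Evaluate at each i in [0,6]:
  i=0: ✗ (fails at j=0)
  i=1: ✓ (all of [1,2])
  i=2: ✗ (fails at j=3)
  i=3: ✗ (fails at j=3)
  i=4: ✗ (fails at j=4)
  i=5: ✗ (fails at j=5)
  i=6: ✓ (all of [6,7])
Positions where it holds: {1, 6} → 2.

2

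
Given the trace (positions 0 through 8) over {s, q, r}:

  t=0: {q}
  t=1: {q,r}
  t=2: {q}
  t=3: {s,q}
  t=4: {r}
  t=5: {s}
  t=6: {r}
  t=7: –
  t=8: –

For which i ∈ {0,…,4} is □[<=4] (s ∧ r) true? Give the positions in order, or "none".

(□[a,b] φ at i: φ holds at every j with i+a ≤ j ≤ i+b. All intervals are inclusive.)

Evaluate at each i in [0,4]:
  i=0: ✗ (fails at j=0)
  i=1: ✗ (fails at j=1)
  i=2: ✗ (fails at j=2)
  i=3: ✗ (fails at j=3)
  i=4: ✗ (fails at j=4)

none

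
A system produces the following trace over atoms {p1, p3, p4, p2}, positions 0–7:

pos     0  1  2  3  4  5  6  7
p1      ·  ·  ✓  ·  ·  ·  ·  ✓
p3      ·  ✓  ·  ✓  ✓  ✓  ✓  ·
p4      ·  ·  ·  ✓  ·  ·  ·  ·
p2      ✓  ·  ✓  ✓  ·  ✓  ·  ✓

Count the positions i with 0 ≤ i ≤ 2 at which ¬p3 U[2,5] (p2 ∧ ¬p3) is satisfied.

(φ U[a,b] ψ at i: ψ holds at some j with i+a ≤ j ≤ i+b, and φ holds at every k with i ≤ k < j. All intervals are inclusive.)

0

Evaluate at each i in [0,2]:
  i=0: ✗ (lhs fails at k=1 before rhs at j=2)
  i=1: ✗ (no rhs in [3,6])
  i=2: ✗ (lhs fails at k=3 before rhs at j=7)
Positions where it holds: {} → 0.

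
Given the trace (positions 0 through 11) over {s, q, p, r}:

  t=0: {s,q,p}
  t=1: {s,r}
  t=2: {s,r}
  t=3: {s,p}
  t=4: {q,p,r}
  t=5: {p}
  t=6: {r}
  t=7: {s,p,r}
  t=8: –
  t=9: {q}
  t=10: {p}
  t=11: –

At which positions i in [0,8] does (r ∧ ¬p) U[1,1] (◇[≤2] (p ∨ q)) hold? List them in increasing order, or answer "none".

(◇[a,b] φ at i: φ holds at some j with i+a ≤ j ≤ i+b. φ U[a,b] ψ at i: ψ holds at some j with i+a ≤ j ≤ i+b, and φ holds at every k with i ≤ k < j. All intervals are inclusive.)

1, 2, 6

Evaluate at each i in [0,8]:
  i=0: ✗ (lhs fails at k=0 before rhs at j=1)
  i=1: ✓ (rhs at j=2; lhs holds on [1,1])
  i=2: ✓ (rhs at j=3; lhs holds on [2,2])
  i=3: ✗ (lhs fails at k=3 before rhs at j=4)
  i=4: ✗ (lhs fails at k=4 before rhs at j=5)
  i=5: ✗ (lhs fails at k=5 before rhs at j=6)
  i=6: ✓ (rhs at j=7; lhs holds on [6,6])
  i=7: ✗ (lhs fails at k=7 before rhs at j=8)
  i=8: ✗ (lhs fails at k=8 before rhs at j=9)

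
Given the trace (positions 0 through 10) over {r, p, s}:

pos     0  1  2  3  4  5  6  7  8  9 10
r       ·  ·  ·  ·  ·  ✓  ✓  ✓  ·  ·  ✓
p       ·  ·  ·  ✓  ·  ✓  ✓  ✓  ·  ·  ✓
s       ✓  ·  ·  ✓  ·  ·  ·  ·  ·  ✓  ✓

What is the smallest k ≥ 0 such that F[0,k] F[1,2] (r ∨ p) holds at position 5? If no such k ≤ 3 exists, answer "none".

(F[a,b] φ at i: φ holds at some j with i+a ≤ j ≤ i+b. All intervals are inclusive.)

Scan j = 5,6,… for F[1,2] (r ∨ p):
  j=5: holds
First hit at j=5, so smallest k = 5-5 = 0.

0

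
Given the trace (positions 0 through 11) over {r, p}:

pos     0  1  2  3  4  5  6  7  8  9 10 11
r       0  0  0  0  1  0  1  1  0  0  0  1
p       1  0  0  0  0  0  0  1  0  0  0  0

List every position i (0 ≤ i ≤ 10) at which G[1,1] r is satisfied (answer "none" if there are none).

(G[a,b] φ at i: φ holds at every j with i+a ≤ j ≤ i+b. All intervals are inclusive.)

Evaluate at each i in [0,10]:
  i=0: ✗ (fails at j=1)
  i=1: ✗ (fails at j=2)
  i=2: ✗ (fails at j=3)
  i=3: ✓ (all of [4,4])
  i=4: ✗ (fails at j=5)
  i=5: ✓ (all of [6,6])
  i=6: ✓ (all of [7,7])
  i=7: ✗ (fails at j=8)
  i=8: ✗ (fails at j=9)
  i=9: ✗ (fails at j=10)
  i=10: ✓ (all of [11,11])

3, 5, 6, 10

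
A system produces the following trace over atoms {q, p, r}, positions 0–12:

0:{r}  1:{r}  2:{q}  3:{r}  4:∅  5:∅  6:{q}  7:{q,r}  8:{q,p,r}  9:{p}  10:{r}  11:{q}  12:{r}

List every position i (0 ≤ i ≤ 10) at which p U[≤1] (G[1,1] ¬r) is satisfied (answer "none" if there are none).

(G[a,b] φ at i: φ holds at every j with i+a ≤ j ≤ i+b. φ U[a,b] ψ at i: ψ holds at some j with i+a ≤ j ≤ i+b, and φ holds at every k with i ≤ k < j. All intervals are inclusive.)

1, 3, 4, 5, 8, 9, 10

Evaluate at each i in [0,10]:
  i=0: ✗ (lhs fails at k=0 before rhs at j=1)
  i=1: ✓ (rhs at j=1)
  i=2: ✗ (lhs fails at k=2 before rhs at j=3)
  i=3: ✓ (rhs at j=3)
  i=4: ✓ (rhs at j=4)
  i=5: ✓ (rhs at j=5)
  i=6: ✗ (no rhs in [6,7])
  i=7: ✗ (lhs fails at k=7 before rhs at j=8)
  i=8: ✓ (rhs at j=8)
  i=9: ✓ (rhs at j=10; lhs holds on [9,9])
  i=10: ✓ (rhs at j=10)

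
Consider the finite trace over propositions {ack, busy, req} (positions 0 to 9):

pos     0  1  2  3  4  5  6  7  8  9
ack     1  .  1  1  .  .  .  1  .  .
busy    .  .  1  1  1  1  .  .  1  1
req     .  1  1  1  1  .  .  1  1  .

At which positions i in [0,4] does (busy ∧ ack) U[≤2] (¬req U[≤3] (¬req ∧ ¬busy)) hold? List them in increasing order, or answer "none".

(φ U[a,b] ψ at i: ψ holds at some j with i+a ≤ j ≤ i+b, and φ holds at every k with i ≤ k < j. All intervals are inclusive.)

0

Evaluate at each i in [0,4]:
  i=0: ✓ (rhs at j=0)
  i=1: ✗ (no rhs in [1,3])
  i=2: ✗ (no rhs in [2,4])
  i=3: ✗ (lhs fails at k=4 before rhs at j=5)
  i=4: ✗ (lhs fails at k=4 before rhs at j=5)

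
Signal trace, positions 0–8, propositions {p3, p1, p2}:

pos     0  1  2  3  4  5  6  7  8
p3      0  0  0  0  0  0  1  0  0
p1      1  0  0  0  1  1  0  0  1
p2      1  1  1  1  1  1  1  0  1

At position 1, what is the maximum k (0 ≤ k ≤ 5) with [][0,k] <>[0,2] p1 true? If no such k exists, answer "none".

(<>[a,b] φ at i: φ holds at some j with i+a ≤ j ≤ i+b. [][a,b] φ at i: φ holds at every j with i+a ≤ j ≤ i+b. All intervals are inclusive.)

<>[0,2] p1 must hold from j=1 onward; find where it first fails.
  j=1: fails → no k works.

none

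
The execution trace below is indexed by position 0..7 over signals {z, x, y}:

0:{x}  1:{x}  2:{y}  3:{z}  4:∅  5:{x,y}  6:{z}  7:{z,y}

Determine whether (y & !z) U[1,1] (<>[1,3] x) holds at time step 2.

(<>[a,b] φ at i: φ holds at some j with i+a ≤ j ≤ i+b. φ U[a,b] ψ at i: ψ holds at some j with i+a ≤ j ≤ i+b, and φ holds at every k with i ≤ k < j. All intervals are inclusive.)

Holds

Need some j in [3,3] with <>[1,3] x, and (y & !z) at every k in [2,j-1].
  j=3: <>[1,3] x holds; (y & !z) holds at every k in [2,2] → satisfied.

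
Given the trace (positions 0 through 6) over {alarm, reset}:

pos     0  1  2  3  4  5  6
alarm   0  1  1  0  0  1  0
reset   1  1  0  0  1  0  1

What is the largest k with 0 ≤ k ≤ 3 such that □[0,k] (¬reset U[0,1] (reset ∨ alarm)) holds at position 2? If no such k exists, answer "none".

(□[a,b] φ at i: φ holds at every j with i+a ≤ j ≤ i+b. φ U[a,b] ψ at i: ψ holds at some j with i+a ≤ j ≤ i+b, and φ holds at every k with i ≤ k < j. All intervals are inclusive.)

3

(¬reset U[0,1] (reset ∨ alarm)) must hold from j=2 onward; find where it first fails.
  j=2: holds
  j=3: holds
  j=4: holds
  j=5: holds
Holds through j=5; largest k = 3.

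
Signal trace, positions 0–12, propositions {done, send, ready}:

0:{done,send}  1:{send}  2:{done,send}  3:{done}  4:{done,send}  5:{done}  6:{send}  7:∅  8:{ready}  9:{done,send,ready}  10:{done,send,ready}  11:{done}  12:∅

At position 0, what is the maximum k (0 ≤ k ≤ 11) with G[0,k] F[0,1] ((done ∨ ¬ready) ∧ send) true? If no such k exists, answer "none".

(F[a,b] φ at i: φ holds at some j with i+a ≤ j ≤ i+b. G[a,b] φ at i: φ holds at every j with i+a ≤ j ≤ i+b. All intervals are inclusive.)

6

F[0,1] ((done ∨ ¬ready) ∧ send) must hold from j=0 onward; find where it first fails.
  j=0: holds
  j=1: holds
  j=2: holds
  j=3: holds
  j=4: holds
  j=5: holds
  j=6: holds
  j=7: fails
Holds on [0,6], so largest k = 6.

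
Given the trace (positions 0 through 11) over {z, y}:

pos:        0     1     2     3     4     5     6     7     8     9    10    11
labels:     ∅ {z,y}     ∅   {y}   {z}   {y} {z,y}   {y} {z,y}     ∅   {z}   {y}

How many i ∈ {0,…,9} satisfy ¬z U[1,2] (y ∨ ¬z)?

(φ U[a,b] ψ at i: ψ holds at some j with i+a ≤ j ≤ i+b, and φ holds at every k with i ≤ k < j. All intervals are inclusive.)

4

Evaluate at each i in [0,9]:
  i=0: ✓ (rhs at j=1; lhs holds on [0,0])
  i=1: ✗ (lhs fails at k=1 before rhs at j=2)
  i=2: ✓ (rhs at j=3; lhs holds on [2,2])
  i=3: ✗ (lhs fails at k=4 before rhs at j=5)
  i=4: ✗ (lhs fails at k=4 before rhs at j=5)
  i=5: ✓ (rhs at j=6; lhs holds on [5,5])
  i=6: ✗ (lhs fails at k=6 before rhs at j=7)
  i=7: ✓ (rhs at j=8; lhs holds on [7,7])
  i=8: ✗ (lhs fails at k=8 before rhs at j=9)
  i=9: ✗ (lhs fails at k=10 before rhs at j=11)
Positions where it holds: {0, 2, 5, 7} → 4.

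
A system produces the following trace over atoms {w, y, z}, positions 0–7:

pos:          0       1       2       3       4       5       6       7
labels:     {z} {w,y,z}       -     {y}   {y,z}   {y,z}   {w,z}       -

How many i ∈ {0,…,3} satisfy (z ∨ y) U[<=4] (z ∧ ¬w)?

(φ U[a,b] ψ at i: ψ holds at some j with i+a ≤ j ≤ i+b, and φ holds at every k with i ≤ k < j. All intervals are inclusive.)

2

Evaluate at each i in [0,3]:
  i=0: ✓ (rhs at j=0)
  i=1: ✗ (lhs fails at k=2 before rhs at j=4)
  i=2: ✗ (lhs fails at k=2 before rhs at j=4)
  i=3: ✓ (rhs at j=4; lhs holds on [3,3])
Positions where it holds: {0, 3} → 2.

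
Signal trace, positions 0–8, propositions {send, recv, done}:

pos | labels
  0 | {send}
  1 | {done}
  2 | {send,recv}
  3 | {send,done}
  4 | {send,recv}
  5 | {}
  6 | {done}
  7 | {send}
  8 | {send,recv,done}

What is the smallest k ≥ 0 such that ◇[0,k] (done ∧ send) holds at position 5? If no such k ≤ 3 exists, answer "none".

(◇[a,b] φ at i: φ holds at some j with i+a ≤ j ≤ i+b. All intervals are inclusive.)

3

Scan j = 5,6,… for (done ∧ send):
  j=5: fails
  j=6: fails
  j=7: fails
  j=8: holds
First hit at j=8, so smallest k = 8-5 = 3.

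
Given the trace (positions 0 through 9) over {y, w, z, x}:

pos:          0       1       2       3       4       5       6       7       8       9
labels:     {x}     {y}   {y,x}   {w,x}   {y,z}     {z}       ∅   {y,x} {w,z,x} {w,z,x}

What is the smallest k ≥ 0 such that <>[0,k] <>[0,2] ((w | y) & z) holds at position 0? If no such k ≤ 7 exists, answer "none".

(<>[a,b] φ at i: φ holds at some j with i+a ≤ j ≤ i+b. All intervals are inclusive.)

Scan j = 0,1,… for <>[0,2] ((w | y) & z):
  j=0: fails
  j=1: fails
  j=2: holds
First hit at j=2, so smallest k = 2-0 = 2.

2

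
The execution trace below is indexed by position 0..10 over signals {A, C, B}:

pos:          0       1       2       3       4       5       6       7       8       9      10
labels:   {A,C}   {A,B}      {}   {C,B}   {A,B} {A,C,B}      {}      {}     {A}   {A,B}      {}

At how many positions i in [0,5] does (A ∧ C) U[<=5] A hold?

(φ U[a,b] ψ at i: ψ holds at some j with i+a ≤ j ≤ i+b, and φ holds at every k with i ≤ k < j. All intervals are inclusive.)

Evaluate at each i in [0,5]:
  i=0: ✓ (rhs at j=0)
  i=1: ✓ (rhs at j=1)
  i=2: ✗ (lhs fails at k=2 before rhs at j=4)
  i=3: ✗ (lhs fails at k=3 before rhs at j=4)
  i=4: ✓ (rhs at j=4)
  i=5: ✓ (rhs at j=5)
Positions where it holds: {0, 1, 4, 5} → 4.

4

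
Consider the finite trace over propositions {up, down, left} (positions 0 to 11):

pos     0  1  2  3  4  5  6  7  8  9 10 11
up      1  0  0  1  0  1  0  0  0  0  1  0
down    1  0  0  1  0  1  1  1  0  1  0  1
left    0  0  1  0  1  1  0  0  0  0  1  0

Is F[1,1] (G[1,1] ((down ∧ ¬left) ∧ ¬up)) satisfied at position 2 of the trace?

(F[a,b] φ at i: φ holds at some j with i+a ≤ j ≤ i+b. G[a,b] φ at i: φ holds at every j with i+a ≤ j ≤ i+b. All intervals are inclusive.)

Check G[1,1] ((down ∧ ¬left) ∧ ¬up) at each j in [3,3]:
  j=3: fails at 4
No position in the window satisfies it → formula fails.

False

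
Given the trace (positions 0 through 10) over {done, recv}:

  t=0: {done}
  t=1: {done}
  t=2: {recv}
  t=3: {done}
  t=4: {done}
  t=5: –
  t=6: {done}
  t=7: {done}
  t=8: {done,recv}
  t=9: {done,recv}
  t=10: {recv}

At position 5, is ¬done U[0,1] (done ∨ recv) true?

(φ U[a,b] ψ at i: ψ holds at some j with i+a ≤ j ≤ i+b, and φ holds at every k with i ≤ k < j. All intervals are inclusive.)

Holds

Need some j in [5,6] with (done ∨ recv), and ¬done at every k in [5,j-1].
  j=5: (done ∨ recv) false.
  j=6: (done ∨ recv) holds; ¬done holds at every k in [5,5] → satisfied.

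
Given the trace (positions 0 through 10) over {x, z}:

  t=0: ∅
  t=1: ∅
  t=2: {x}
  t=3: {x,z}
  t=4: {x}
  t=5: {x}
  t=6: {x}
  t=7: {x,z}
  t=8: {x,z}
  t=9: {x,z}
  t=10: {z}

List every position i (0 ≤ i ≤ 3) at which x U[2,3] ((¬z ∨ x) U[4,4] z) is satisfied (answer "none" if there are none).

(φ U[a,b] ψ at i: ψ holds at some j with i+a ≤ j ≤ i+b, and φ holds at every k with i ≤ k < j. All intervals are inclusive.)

Evaluate at each i in [0,3]:
  i=0: ✗ (lhs fails at k=0 before rhs at j=3)
  i=1: ✗ (lhs fails at k=1 before rhs at j=3)
  i=2: ✓ (rhs at j=4; lhs holds on [2,3])
  i=3: ✓ (rhs at j=5; lhs holds on [3,4])

2, 3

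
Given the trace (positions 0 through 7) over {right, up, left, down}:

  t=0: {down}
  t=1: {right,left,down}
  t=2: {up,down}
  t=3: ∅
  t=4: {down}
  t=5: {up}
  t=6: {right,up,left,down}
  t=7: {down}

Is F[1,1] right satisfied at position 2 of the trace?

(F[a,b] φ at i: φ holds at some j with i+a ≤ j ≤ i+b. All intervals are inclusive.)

Check right at each j in [3,3]:
  j=3: false
No position in the window satisfies it → formula fails.

False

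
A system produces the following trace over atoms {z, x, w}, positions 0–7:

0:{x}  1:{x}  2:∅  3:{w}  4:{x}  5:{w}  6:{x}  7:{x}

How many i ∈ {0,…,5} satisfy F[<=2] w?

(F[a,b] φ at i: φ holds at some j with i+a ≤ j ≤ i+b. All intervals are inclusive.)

5

Evaluate at each i in [0,5]:
  i=0: ✗ (none in [0,2])
  i=1: ✓ (witness j=3)
  i=2: ✓ (witness j=3)
  i=3: ✓ (witness j=3)
  i=4: ✓ (witness j=5)
  i=5: ✓ (witness j=5)
Positions where it holds: {1, 2, 3, 4, 5} → 5.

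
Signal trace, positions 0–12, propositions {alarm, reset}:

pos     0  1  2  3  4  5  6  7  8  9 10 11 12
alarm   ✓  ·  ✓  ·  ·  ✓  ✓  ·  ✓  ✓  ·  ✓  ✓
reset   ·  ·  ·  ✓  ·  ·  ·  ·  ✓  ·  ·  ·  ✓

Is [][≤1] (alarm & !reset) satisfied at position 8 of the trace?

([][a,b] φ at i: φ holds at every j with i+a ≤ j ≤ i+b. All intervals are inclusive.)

False

Check (alarm & !reset) at every j in [8,9]:
  j=8: false
  j=9: true
Fails at j=8 → formula fails.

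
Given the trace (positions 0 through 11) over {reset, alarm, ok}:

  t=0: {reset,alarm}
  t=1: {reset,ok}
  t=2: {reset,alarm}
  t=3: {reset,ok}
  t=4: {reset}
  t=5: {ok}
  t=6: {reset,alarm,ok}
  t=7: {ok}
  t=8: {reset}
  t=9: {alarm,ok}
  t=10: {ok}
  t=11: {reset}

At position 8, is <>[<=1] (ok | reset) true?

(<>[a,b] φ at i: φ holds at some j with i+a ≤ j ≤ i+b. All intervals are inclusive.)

True

Check (ok | reset) at each j in [8,9]:
  j=8: true
  j=9: true
Found at j=8 → formula holds.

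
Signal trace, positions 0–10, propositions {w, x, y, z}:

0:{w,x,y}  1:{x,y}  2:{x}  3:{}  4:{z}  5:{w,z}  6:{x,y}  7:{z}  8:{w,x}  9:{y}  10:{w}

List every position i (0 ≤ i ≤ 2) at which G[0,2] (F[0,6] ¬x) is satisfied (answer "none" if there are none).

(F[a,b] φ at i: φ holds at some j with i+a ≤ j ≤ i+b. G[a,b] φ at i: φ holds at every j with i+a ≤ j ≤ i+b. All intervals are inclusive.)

Evaluate at each i in [0,2]:
  i=0: ✓ (all of [0,2])
  i=1: ✓ (all of [1,3])
  i=2: ✓ (all of [2,4])

0, 1, 2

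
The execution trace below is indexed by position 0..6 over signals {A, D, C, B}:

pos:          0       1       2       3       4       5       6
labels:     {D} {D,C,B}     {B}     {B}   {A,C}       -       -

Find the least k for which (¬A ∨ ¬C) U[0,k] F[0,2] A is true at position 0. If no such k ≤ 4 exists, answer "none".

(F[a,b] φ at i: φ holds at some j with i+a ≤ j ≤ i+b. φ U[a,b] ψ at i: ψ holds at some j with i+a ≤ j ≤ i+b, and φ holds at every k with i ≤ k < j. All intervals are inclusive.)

Need earliest j ≥ 0 with F[0,2] A, and (¬A ∨ ¬C) at every k in [0,j-1].
  j=0: rhs fails.
  j=1: rhs fails.
  j=2: rhs holds; lhs holds on [0,1]. k = 2.

2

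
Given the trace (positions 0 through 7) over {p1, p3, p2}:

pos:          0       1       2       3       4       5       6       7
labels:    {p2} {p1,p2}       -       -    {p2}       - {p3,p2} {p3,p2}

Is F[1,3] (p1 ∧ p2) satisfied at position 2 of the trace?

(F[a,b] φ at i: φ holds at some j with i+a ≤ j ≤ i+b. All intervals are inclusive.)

Check (p1 ∧ p2) at each j in [3,5]:
  j=3: false
  j=4: false
  j=5: false
No position in the window satisfies it → formula fails.

Does not hold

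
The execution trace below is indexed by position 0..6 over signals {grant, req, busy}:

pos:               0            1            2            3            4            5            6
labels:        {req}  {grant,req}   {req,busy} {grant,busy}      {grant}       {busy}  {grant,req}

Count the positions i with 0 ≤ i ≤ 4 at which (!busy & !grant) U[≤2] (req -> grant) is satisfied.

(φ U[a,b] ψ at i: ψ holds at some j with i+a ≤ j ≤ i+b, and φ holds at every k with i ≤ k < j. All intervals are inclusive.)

4

Evaluate at each i in [0,4]:
  i=0: ✓ (rhs at j=1; lhs holds on [0,0])
  i=1: ✓ (rhs at j=1)
  i=2: ✗ (lhs fails at k=2 before rhs at j=3)
  i=3: ✓ (rhs at j=3)
  i=4: ✓ (rhs at j=4)
Positions where it holds: {0, 1, 3, 4} → 4.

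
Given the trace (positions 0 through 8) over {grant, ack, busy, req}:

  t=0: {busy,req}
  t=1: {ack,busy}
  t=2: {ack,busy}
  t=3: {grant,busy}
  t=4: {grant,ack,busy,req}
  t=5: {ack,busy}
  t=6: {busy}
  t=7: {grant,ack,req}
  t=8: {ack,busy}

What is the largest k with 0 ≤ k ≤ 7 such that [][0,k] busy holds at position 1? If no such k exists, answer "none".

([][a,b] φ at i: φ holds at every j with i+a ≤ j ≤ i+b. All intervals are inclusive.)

busy must hold from j=1 onward; find where it first fails.
  j=1: holds
  j=2: holds
  j=3: holds
  j=4: holds
  j=5: holds
  j=6: holds
  j=7: fails
Holds on [1,6], so largest k = 5.

5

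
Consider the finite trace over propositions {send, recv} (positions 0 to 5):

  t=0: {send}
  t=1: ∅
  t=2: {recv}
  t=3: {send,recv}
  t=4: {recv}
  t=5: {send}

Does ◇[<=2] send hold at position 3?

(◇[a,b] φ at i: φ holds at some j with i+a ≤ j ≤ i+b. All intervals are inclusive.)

Holds

Check send at each j in [3,5]:
  j=3: true
  j=4: false
  j=5: true
Found at j=3 → formula holds.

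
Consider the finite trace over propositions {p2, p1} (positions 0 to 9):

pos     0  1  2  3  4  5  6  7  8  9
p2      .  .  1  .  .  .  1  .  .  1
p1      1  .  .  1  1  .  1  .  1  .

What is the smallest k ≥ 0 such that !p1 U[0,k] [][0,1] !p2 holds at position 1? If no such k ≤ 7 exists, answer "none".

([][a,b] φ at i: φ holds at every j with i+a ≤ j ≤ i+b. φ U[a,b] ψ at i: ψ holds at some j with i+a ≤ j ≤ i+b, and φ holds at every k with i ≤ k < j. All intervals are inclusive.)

Need earliest j ≥ 1 with [][0,1] !p2, and !p1 at every k in [1,j-1].
  j=1: rhs fails.
  j=2: rhs fails.
  j=3: rhs holds; lhs holds on [1,2]. k = 2.

2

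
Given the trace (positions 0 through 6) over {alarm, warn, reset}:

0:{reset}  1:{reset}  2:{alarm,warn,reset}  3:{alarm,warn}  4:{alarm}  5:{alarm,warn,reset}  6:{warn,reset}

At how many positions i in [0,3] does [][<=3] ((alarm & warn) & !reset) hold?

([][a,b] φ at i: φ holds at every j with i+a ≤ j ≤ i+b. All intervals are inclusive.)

0

Evaluate at each i in [0,3]:
  i=0: ✗ (fails at j=0)
  i=1: ✗ (fails at j=1)
  i=2: ✗ (fails at j=2)
  i=3: ✗ (fails at j=4)
Positions where it holds: {} → 0.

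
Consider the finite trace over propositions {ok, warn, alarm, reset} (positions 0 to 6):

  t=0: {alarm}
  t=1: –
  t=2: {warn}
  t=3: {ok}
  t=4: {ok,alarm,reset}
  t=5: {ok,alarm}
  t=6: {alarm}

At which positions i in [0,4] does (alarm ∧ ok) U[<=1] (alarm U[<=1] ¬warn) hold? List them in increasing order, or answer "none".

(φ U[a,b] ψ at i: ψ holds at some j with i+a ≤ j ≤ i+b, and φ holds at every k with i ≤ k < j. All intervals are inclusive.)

0, 1, 3, 4

Evaluate at each i in [0,4]:
  i=0: ✓ (rhs at j=0)
  i=1: ✓ (rhs at j=1)
  i=2: ✗ (lhs fails at k=2 before rhs at j=3)
  i=3: ✓ (rhs at j=3)
  i=4: ✓ (rhs at j=4)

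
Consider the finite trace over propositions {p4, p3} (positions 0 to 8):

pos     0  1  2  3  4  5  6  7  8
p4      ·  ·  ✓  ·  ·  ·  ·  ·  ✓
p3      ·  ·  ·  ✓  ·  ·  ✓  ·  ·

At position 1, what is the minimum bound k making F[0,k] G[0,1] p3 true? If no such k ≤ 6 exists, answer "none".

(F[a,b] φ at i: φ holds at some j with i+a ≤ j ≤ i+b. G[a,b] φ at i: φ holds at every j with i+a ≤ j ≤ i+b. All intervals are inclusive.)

Scan j = 1,2,… for G[0,1] p3:
  j=1: fails
  j=2: fails
  j=3: fails
  j=4: fails
  j=5: fails
  j=6: fails
  j=7: fails
No j in [1,7] satisfies it → none.

none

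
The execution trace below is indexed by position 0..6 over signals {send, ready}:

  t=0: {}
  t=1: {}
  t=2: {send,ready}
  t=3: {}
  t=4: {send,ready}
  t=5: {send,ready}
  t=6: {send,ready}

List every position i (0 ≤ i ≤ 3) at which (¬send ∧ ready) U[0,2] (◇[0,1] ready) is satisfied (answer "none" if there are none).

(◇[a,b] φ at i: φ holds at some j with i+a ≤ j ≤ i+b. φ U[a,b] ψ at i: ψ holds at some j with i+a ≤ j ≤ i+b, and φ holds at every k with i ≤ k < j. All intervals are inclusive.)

Evaluate at each i in [0,3]:
  i=0: ✗ (lhs fails at k=0 before rhs at j=1)
  i=1: ✓ (rhs at j=1)
  i=2: ✓ (rhs at j=2)
  i=3: ✓ (rhs at j=3)

1, 2, 3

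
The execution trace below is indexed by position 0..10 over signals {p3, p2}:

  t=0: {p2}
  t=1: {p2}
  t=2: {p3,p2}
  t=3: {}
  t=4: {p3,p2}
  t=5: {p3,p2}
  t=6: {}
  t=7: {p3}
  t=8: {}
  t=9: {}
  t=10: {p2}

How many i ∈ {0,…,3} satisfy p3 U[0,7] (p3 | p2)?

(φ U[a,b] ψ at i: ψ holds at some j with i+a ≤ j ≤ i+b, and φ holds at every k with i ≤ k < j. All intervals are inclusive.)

Evaluate at each i in [0,3]:
  i=0: ✓ (rhs at j=0)
  i=1: ✓ (rhs at j=1)
  i=2: ✓ (rhs at j=2)
  i=3: ✗ (lhs fails at k=3 before rhs at j=4)
Positions where it holds: {0, 1, 2} → 3.

3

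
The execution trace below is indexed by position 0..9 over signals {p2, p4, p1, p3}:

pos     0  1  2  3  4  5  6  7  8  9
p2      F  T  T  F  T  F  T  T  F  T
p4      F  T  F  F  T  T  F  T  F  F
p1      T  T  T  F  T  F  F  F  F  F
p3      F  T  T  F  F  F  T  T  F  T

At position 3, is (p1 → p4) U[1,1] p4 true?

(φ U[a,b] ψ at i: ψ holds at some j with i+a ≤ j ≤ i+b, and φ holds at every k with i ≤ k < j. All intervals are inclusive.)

Need some j in [4,4] with p4, and (p1 → p4) at every k in [3,j-1].
  j=4: p4 holds; (p1 → p4) holds at every k in [3,3] → satisfied.

True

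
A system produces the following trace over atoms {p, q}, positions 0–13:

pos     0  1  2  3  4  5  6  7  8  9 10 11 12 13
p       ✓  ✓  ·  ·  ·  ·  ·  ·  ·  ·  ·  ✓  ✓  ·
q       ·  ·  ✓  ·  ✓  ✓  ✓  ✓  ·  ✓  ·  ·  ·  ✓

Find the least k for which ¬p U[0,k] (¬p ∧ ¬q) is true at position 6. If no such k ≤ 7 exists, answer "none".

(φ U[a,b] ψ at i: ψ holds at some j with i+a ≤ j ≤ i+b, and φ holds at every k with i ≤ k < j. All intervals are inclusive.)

Need earliest j ≥ 6 with (¬p ∧ ¬q), and ¬p at every k in [6,j-1].
  j=6: rhs fails.
  j=7: rhs fails.
  j=8: rhs holds; lhs holds on [6,7]. k = 2.

2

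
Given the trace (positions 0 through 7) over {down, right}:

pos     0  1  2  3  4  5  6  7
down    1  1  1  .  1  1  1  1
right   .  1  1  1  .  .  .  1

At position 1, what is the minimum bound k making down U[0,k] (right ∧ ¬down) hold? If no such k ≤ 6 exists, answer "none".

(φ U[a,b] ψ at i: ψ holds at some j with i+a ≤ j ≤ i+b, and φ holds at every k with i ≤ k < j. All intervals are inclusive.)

Need earliest j ≥ 1 with (right ∧ ¬down), and down at every k in [1,j-1].
  j=1: rhs fails.
  j=2: rhs fails.
  j=3: rhs holds; lhs holds on [1,2]. k = 2.

2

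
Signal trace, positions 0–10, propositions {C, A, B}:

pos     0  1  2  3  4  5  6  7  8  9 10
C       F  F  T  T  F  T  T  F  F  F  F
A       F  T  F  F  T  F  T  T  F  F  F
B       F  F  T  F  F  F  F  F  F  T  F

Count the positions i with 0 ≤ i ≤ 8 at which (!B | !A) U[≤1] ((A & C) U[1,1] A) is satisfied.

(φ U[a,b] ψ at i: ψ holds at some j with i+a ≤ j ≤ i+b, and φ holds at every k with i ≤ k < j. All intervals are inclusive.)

Evaluate at each i in [0,8]:
  i=0: ✗ (no rhs in [0,1])
  i=1: ✗ (no rhs in [1,2])
  i=2: ✗ (no rhs in [2,3])
  i=3: ✗ (no rhs in [3,4])
  i=4: ✗ (no rhs in [4,5])
  i=5: ✓ (rhs at j=6; lhs holds on [5,5])
  i=6: ✓ (rhs at j=6)
  i=7: ✗ (no rhs in [7,8])
  i=8: ✗ (no rhs in [8,9])
Positions where it holds: {5, 6} → 2.

2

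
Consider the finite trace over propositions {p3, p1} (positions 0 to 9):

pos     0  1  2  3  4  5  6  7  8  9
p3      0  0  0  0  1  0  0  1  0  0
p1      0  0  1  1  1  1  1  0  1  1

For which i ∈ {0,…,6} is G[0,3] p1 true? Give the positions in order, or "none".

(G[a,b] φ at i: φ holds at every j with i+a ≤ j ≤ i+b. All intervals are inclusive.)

2, 3

Evaluate at each i in [0,6]:
  i=0: ✗ (fails at j=0)
  i=1: ✗ (fails at j=1)
  i=2: ✓ (all of [2,5])
  i=3: ✓ (all of [3,6])
  i=4: ✗ (fails at j=7)
  i=5: ✗ (fails at j=7)
  i=6: ✗ (fails at j=7)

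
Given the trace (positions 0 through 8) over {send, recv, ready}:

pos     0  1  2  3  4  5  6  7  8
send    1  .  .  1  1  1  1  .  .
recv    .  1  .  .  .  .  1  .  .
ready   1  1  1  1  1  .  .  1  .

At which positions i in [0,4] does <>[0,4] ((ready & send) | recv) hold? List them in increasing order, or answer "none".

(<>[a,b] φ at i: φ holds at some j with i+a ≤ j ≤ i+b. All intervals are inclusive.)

Evaluate at each i in [0,4]:
  i=0: ✓ (witness j=0)
  i=1: ✓ (witness j=1)
  i=2: ✓ (witness j=3)
  i=3: ✓ (witness j=3)
  i=4: ✓ (witness j=4)

0, 1, 2, 3, 4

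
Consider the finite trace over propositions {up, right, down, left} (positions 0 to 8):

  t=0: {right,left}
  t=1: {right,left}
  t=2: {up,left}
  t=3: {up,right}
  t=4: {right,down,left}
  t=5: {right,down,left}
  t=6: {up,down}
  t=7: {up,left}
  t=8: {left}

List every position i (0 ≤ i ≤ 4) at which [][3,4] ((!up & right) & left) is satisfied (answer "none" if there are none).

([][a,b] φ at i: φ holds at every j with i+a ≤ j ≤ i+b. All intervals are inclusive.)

1

Evaluate at each i in [0,4]:
  i=0: ✗ (fails at j=3)
  i=1: ✓ (all of [4,5])
  i=2: ✗ (fails at j=6)
  i=3: ✗ (fails at j=6)
  i=4: ✗ (fails at j=7)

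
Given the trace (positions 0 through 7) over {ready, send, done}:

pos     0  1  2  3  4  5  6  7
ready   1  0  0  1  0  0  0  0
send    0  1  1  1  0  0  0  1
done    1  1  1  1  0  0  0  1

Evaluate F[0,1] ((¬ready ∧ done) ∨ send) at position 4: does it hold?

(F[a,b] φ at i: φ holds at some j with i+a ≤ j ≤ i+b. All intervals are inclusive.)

Check ((¬ready ∧ done) ∨ send) at each j in [4,5]:
  j=4: false
  j=5: false
No position in the window satisfies it → formula fails.

No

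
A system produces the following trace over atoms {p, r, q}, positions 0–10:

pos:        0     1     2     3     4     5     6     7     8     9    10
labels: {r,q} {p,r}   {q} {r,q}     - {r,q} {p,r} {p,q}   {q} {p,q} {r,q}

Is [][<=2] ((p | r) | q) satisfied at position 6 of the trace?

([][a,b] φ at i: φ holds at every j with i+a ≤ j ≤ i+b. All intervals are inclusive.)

Yes

Check ((p | r) | q) at every j in [6,8]:
  j=6: true
  j=7: true
  j=8: true
All positions satisfy it → formula holds.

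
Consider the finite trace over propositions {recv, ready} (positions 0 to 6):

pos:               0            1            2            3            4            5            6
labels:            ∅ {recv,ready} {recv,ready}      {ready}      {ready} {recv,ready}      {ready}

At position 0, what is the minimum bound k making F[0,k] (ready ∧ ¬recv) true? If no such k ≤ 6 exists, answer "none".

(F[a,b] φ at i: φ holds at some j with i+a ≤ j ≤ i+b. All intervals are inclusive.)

3

Scan j = 0,1,… for (ready ∧ ¬recv):
  j=0: fails
  j=1: fails
  j=2: fails
  j=3: holds
First hit at j=3, so smallest k = 3-0 = 3.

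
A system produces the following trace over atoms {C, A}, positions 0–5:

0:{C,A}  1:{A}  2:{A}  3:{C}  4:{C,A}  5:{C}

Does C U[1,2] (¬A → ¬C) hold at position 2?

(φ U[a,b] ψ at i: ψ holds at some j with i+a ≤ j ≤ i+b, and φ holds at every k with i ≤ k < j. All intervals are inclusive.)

No

Need some j in [3,4] with (¬A → ¬C), and C at every k in [2,j-1].
  j=3: (¬A → ¬C) false.
  j=4: (¬A → ¬C) holds, but C fails at k=2 → not this j.
No j in the window works → until fails.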